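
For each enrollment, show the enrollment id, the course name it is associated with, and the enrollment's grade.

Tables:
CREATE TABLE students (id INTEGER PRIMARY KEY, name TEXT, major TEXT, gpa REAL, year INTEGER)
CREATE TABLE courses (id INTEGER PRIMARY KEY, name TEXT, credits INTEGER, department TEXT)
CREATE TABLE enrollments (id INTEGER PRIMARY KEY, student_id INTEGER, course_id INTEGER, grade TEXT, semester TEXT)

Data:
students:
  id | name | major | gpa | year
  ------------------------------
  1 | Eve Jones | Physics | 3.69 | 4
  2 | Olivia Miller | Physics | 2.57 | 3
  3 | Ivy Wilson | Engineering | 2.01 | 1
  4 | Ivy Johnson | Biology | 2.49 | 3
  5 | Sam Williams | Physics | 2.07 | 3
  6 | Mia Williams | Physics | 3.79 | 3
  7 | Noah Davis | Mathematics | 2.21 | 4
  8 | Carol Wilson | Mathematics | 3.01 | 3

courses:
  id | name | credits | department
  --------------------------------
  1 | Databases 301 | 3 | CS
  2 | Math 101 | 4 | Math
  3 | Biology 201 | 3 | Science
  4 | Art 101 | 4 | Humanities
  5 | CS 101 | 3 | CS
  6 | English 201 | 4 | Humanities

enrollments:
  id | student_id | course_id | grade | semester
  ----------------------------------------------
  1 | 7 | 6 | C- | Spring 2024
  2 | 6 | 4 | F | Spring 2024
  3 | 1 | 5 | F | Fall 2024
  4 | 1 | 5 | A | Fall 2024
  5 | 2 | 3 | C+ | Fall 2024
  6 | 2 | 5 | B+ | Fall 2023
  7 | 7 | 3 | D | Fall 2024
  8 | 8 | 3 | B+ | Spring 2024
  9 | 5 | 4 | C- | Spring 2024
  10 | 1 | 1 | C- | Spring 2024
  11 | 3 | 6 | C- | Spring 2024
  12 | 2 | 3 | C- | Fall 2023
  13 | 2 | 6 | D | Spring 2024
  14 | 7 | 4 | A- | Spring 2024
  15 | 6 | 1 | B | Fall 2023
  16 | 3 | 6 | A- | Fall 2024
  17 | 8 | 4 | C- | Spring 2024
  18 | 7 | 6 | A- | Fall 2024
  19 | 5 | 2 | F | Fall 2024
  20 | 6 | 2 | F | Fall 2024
SELECT c.id, p.name AS course, c.grade FROM enrollments c JOIN courses p ON c.course_id = p.id

Execution result:
id | course | grade
1 | English 201 | C-
2 | Art 101 | F
3 | CS 101 | F
4 | CS 101 | A
5 | Biology 201 | C+
6 | CS 101 | B+
7 | Biology 201 | D
8 | Biology 201 | B+
9 | Art 101 | C-
10 | Databases 301 | C-
11 | English 201 | C-
12 | Biology 201 | C-
13 | English 201 | D
14 | Art 101 | A-
15 | Databases 301 | B
16 | English 201 | A-
17 | Art 101 | C-
18 | English 201 | A-
19 | Math 101 | F
20 | Math 101 | F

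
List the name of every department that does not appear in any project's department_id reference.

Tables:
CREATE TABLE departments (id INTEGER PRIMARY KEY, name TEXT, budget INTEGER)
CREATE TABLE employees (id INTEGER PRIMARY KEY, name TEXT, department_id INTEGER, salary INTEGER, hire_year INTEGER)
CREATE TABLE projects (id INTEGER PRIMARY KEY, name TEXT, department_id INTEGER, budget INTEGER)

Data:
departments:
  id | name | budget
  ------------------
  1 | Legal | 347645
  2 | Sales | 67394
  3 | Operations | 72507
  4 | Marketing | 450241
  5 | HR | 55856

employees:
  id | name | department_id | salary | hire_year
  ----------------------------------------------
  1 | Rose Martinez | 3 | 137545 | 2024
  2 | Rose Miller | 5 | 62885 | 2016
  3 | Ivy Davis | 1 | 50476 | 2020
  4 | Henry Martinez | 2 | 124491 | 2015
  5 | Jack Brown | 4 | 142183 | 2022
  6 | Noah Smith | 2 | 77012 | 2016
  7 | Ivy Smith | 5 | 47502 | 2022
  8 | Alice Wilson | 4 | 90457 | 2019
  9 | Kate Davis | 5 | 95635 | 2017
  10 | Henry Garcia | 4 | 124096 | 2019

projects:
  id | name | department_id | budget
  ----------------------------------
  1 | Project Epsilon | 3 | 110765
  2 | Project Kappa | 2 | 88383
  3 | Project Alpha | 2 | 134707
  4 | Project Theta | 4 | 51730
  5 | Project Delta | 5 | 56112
SELECT p.name FROM departments p LEFT JOIN projects c ON c.department_id = p.id WHERE c.id IS NULL

Execution result:
Legal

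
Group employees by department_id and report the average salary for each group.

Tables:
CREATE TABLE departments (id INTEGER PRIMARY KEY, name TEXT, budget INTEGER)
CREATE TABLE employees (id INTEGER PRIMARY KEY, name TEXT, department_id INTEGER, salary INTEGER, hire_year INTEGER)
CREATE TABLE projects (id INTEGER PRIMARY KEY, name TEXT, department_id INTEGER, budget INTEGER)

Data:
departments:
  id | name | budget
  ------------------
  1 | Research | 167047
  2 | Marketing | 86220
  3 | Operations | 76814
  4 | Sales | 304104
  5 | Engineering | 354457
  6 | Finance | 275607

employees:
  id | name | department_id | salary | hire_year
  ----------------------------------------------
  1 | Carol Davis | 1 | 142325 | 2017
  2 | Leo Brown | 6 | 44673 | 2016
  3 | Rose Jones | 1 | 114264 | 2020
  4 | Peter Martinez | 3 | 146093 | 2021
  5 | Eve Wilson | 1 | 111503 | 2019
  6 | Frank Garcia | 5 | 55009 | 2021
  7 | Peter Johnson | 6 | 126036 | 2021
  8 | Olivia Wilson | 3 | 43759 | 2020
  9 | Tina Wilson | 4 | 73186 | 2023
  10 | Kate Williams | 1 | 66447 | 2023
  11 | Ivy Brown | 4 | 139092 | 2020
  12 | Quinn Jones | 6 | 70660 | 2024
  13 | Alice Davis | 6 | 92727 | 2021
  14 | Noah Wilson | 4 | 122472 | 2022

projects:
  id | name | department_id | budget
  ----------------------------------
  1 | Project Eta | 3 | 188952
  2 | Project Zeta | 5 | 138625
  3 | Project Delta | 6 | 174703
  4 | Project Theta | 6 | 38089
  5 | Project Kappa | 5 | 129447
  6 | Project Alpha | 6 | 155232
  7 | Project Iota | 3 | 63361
SELECT department_id, AVG(salary) AS avg_salary FROM employees GROUP BY department_id

Execution result:
department_id | avg_salary
1 | 108634.75
3 | 94926.00
4 | 111583.33
5 | 55009.00
6 | 83524.00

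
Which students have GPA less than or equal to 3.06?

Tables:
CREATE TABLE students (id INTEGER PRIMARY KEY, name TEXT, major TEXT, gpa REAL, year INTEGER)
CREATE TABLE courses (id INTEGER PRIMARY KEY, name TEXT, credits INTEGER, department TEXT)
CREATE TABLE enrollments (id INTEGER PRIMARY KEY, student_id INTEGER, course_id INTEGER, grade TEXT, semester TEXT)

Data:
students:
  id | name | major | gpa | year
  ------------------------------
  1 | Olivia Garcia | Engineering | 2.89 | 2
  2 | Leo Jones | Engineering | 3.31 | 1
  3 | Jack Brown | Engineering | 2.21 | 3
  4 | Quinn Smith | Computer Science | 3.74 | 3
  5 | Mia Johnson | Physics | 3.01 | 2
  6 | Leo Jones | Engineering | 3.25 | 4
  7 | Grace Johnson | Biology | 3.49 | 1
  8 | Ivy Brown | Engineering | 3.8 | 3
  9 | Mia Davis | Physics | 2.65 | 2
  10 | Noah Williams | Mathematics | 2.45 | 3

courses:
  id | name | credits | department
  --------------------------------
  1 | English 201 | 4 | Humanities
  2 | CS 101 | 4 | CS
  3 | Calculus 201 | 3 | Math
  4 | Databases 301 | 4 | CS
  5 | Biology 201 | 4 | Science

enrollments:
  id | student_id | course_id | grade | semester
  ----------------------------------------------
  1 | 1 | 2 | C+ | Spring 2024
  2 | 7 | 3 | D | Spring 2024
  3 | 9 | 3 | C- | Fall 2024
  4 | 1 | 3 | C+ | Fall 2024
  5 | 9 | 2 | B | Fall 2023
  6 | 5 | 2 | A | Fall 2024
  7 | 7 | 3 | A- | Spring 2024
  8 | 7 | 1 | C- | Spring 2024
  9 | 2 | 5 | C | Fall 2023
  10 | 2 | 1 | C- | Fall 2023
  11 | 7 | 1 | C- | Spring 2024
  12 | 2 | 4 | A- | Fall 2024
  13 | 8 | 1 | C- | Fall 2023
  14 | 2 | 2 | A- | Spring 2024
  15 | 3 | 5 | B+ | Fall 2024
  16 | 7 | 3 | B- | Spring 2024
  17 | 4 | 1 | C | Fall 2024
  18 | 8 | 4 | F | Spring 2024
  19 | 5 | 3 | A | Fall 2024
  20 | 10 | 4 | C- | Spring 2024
SELECT name, gpa FROM students WHERE gpa <= 3.06

Execution result:
name | gpa
Olivia Garcia | 2.89
Jack Brown | 2.21
Mia Johnson | 3.01
Mia Davis | 2.65
Noah Williams | 2.45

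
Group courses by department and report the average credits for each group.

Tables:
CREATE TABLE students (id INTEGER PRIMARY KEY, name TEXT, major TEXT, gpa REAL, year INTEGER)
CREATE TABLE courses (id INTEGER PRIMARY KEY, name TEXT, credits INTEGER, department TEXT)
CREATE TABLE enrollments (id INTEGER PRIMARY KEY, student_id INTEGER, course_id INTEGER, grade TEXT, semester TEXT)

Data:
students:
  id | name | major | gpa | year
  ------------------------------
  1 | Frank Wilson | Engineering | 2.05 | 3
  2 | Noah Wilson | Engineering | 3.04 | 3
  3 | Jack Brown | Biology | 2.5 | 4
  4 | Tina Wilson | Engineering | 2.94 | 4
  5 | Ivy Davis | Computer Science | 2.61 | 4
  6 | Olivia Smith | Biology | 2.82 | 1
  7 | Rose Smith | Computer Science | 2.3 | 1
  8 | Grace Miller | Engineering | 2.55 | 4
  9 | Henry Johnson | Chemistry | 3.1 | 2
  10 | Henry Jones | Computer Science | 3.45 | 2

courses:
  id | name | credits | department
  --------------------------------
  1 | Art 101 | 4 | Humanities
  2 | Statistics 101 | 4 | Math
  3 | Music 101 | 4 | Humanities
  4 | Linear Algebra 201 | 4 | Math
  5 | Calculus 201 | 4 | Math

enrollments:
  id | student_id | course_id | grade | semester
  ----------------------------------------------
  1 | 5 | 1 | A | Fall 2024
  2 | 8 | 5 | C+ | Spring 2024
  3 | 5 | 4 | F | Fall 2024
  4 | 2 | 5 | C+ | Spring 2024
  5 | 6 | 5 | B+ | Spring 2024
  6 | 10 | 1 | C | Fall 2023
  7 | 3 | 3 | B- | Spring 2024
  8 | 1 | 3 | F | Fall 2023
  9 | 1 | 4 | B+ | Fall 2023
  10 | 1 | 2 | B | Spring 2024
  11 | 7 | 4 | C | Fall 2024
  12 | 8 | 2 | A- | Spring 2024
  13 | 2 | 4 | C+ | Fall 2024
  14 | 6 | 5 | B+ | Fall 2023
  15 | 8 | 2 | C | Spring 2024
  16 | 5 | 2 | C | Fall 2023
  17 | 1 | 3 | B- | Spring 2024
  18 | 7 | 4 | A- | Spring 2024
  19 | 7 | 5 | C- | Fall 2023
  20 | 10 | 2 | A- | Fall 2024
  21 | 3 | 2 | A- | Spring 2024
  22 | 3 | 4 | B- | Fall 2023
SELECT department, AVG(credits) AS avg_credits FROM courses GROUP BY department

Execution result:
department | avg_credits
Humanities | 4.00
Math | 4.00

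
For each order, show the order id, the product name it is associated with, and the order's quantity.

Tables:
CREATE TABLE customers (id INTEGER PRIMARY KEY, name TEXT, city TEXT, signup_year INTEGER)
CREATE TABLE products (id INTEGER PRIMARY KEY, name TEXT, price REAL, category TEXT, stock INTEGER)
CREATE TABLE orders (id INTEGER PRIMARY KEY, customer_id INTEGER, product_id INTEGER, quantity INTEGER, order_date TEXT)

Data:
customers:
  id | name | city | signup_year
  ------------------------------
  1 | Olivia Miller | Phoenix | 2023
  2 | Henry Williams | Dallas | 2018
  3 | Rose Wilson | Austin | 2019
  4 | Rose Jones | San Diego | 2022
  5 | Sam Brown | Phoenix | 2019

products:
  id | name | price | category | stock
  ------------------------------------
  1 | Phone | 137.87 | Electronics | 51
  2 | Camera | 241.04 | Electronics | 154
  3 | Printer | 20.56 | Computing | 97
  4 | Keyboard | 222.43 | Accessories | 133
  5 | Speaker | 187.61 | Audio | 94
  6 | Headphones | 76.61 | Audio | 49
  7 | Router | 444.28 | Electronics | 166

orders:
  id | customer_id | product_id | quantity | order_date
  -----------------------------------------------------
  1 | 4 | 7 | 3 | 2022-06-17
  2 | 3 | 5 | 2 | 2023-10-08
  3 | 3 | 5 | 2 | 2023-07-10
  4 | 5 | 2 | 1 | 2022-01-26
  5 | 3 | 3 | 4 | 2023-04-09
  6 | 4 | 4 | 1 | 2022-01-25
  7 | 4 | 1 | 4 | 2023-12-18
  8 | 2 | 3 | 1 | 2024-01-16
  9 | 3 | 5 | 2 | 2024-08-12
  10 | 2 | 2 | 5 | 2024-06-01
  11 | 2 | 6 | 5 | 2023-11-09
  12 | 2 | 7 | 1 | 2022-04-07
SELECT c.id, p.name AS product, c.quantity FROM orders c JOIN products p ON c.product_id = p.id

Execution result:
id | product | quantity
1 | Router | 3
2 | Speaker | 2
3 | Speaker | 2
4 | Camera | 1
5 | Printer | 4
6 | Keyboard | 1
7 | Phone | 4
8 | Printer | 1
9 | Speaker | 2
10 | Camera | 5
11 | Headphones | 5
12 | Router | 1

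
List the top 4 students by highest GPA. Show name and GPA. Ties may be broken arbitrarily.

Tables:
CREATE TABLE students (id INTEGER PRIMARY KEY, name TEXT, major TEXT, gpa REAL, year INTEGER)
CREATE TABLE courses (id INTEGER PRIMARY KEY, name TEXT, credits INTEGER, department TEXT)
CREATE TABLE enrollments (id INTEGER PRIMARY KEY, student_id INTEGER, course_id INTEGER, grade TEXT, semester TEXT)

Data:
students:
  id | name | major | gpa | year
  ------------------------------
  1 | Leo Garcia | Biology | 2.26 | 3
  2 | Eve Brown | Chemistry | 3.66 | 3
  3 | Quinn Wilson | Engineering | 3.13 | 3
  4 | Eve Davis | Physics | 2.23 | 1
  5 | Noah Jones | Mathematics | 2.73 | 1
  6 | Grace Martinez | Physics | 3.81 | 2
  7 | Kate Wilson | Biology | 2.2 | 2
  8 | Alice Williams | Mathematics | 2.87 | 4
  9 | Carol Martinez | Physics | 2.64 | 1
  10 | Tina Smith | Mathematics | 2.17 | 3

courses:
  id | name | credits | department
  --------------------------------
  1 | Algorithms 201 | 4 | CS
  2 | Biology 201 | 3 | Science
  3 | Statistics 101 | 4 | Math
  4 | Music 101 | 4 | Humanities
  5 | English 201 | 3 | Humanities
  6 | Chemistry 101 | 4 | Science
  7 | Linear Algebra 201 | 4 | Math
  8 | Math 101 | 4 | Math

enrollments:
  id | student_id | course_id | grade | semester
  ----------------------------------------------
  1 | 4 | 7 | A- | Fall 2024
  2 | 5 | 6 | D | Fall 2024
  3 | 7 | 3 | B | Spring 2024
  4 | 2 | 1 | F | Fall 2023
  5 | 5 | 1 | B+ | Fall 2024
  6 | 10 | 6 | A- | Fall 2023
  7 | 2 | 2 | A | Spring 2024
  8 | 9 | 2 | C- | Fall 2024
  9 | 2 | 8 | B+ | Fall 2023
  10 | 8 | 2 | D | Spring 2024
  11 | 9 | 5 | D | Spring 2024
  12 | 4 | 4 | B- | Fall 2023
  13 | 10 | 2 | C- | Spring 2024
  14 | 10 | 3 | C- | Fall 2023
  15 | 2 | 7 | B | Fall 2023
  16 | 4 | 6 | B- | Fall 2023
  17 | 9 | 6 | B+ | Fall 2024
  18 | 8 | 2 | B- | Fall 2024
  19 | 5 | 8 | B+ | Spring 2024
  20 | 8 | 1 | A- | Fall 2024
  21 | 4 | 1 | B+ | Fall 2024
SELECT name, gpa FROM students ORDER BY gpa DESC LIMIT 4

Execution result:
name | gpa
Grace Martinez | 3.81
Eve Brown | 3.66
Quinn Wilson | 3.13
Alice Williams | 2.87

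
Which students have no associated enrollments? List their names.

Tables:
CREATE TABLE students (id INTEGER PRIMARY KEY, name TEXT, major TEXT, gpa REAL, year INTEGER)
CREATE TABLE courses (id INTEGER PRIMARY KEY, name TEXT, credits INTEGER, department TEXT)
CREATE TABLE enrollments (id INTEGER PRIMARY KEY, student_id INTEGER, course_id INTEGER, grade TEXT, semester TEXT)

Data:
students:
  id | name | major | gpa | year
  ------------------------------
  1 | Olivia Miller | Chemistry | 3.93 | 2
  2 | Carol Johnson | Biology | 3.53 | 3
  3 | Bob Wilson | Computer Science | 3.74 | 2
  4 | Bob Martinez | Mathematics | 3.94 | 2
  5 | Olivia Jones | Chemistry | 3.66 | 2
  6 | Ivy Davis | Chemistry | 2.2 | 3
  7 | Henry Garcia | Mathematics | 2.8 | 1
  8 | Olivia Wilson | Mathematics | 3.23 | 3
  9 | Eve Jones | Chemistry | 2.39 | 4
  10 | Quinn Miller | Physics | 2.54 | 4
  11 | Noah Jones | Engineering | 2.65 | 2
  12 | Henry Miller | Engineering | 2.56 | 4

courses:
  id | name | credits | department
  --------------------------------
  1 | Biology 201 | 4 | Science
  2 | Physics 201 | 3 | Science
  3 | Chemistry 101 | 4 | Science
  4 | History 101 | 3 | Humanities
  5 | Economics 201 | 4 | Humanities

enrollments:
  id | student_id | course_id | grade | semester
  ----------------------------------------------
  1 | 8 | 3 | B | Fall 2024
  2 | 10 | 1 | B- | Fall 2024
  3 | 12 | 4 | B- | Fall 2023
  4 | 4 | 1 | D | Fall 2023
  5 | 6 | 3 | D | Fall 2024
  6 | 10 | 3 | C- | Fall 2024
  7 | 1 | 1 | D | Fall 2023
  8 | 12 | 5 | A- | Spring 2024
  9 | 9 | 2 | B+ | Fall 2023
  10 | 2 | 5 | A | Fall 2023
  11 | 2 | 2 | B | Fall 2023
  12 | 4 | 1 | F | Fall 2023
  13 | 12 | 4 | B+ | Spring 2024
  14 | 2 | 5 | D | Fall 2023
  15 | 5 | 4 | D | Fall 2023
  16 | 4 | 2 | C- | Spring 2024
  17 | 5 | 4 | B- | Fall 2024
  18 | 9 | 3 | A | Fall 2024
SELECT p.name FROM students p LEFT JOIN enrollments c ON c.student_id = p.id WHERE c.id IS NULL

Execution result:
name
Bob Wilson
Henry Garcia
Noah Jones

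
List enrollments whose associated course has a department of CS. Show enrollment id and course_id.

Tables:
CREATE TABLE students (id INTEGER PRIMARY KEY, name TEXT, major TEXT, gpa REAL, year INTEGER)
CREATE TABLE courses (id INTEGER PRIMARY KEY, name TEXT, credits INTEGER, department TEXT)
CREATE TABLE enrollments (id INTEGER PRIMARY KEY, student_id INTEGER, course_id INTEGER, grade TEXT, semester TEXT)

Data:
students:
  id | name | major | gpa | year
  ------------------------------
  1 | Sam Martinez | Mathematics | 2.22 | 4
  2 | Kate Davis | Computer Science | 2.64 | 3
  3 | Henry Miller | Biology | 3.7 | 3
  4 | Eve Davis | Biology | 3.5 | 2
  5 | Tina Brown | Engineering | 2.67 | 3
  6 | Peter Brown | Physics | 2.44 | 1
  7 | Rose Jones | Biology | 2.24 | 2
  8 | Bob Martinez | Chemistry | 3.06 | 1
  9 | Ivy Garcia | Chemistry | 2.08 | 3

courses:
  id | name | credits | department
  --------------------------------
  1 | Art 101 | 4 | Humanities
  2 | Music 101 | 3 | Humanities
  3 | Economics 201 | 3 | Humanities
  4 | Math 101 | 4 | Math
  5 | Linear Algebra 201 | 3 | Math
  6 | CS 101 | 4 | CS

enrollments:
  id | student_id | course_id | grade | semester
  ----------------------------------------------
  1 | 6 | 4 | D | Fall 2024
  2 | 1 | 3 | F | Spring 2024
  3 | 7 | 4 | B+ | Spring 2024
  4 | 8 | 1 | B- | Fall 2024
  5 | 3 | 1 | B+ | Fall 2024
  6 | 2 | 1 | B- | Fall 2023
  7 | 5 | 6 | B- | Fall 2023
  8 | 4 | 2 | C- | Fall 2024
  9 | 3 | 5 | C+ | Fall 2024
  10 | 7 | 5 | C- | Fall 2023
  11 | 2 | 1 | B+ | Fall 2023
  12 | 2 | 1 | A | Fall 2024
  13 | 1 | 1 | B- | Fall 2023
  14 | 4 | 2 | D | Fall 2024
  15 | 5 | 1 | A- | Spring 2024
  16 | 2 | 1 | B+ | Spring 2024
SELECT id, course_id FROM enrollments WHERE course_id IN (SELECT id FROM courses WHERE department = 'CS')

Execution result:
id | course_id
7 | 6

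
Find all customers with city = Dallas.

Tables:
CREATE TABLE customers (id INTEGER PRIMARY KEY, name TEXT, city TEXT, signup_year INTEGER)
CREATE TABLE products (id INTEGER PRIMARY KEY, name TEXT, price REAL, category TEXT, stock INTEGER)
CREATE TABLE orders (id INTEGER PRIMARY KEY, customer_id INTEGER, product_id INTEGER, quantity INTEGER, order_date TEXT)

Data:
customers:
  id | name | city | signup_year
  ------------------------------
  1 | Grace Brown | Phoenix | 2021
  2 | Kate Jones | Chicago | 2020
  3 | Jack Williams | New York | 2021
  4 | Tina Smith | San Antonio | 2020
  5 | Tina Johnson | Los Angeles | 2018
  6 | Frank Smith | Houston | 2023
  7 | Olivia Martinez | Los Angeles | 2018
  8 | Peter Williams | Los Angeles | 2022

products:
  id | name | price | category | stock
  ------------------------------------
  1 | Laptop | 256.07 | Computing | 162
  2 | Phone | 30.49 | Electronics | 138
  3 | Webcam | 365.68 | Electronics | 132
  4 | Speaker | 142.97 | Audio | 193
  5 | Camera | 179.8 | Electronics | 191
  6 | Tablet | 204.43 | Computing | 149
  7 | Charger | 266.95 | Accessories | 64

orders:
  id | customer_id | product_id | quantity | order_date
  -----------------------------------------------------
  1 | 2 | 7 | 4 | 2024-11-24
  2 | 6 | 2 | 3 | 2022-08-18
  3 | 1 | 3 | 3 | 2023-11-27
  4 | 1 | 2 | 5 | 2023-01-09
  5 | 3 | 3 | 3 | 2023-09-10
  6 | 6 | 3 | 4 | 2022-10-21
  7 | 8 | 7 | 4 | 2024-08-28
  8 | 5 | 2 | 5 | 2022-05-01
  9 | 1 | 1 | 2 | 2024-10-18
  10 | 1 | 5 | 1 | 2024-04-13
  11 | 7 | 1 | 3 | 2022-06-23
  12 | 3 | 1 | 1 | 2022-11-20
SELECT name, city FROM customers WHERE city = 'Dallas'

Execution result:
(no rows)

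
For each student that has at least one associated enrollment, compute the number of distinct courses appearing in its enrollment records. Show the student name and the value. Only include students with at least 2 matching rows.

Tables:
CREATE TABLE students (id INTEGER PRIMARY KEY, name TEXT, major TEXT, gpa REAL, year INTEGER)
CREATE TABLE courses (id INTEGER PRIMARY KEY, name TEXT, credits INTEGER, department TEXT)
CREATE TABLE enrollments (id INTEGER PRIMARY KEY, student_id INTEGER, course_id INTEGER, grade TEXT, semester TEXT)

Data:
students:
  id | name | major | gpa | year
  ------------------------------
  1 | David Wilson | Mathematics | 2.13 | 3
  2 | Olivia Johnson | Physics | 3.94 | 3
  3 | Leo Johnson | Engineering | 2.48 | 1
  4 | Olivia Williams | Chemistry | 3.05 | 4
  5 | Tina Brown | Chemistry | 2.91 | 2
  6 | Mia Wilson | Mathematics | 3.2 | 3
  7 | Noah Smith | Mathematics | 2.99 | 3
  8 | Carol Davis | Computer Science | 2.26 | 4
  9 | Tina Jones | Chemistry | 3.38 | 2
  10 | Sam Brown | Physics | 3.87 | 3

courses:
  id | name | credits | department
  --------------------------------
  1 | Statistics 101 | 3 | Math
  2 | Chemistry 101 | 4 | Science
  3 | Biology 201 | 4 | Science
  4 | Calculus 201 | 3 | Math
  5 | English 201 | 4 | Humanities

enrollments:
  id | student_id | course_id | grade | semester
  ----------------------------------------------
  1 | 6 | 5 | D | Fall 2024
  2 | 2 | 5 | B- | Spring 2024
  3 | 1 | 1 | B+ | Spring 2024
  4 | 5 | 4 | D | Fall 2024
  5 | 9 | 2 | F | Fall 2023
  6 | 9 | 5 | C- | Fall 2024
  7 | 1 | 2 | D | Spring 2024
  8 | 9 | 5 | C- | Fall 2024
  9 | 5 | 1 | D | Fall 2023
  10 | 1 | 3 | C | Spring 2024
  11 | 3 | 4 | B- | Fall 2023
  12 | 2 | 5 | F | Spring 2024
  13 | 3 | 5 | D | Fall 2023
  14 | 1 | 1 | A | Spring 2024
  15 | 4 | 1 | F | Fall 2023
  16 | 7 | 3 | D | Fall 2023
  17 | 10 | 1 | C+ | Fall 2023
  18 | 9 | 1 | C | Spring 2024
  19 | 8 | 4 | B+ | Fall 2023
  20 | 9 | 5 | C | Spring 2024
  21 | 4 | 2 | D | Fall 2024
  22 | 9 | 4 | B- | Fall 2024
SELECT p.name, COUNT(DISTINCT c.course_id) AS distinct_course_count FROM enrollments c JOIN students p ON c.student_id = p.id GROUP BY p.id, p.name HAVING COUNT(*) >= 2

Execution result:
name | distinct_course_count
David Wilson | 3
Olivia Johnson | 1
Leo Johnson | 2
Olivia Williams | 2
Tina Brown | 2
Tina Jones | 4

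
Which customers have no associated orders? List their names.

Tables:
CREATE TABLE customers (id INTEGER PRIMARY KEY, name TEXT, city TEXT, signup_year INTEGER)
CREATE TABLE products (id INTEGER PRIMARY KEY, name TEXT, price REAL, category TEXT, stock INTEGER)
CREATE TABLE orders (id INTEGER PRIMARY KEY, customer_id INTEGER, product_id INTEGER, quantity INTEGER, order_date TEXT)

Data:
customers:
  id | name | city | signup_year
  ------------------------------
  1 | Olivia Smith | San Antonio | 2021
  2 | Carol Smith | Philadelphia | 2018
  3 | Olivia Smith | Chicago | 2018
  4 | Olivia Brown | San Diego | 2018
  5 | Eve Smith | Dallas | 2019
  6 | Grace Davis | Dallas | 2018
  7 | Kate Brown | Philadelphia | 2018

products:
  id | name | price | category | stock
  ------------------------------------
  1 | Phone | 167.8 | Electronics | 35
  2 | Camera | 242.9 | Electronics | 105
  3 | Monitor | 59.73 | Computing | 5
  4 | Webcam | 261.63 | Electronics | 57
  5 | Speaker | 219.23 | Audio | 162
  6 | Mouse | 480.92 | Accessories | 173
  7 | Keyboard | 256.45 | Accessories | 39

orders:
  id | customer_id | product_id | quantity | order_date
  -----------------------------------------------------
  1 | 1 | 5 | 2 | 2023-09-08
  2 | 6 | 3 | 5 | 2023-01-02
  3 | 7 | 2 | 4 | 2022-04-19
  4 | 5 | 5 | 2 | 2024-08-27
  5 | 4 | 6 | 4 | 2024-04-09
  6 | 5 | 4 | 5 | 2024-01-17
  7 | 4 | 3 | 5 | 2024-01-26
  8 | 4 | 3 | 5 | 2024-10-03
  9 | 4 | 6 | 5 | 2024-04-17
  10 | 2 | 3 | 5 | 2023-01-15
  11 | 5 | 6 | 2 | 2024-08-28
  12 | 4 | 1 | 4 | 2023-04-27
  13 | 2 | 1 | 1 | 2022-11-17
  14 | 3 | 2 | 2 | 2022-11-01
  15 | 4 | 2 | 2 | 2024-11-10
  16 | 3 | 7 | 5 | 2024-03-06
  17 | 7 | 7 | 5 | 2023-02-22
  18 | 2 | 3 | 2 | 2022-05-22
SELECT p.name FROM customers p LEFT JOIN orders c ON c.customer_id = p.id WHERE c.id IS NULL

Execution result:
(no rows)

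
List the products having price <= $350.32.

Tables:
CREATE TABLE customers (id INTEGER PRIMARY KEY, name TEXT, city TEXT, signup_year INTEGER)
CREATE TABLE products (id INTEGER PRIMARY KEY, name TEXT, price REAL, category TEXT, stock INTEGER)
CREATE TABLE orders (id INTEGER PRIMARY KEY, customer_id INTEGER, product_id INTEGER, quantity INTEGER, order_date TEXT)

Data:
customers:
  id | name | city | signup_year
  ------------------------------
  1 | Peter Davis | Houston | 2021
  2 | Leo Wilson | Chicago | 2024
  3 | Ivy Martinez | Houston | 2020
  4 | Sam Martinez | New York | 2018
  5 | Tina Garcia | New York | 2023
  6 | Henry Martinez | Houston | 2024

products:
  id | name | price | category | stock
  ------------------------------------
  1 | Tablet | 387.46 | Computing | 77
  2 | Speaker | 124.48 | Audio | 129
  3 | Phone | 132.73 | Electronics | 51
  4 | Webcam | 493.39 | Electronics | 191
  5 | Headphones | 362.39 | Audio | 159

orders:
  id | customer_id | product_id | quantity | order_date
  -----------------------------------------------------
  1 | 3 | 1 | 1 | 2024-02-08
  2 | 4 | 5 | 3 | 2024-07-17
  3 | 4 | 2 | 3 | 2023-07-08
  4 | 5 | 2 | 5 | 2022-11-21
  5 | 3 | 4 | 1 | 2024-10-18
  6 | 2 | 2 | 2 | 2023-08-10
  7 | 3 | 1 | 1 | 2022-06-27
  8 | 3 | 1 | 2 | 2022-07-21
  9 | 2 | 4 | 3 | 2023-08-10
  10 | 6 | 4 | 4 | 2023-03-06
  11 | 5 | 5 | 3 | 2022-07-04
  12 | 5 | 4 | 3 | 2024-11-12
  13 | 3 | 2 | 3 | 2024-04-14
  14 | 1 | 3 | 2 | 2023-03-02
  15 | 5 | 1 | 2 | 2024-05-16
SELECT name, price FROM products WHERE price <= 350.32

Execution result:
name | price
Speaker | 124.48
Phone | 132.73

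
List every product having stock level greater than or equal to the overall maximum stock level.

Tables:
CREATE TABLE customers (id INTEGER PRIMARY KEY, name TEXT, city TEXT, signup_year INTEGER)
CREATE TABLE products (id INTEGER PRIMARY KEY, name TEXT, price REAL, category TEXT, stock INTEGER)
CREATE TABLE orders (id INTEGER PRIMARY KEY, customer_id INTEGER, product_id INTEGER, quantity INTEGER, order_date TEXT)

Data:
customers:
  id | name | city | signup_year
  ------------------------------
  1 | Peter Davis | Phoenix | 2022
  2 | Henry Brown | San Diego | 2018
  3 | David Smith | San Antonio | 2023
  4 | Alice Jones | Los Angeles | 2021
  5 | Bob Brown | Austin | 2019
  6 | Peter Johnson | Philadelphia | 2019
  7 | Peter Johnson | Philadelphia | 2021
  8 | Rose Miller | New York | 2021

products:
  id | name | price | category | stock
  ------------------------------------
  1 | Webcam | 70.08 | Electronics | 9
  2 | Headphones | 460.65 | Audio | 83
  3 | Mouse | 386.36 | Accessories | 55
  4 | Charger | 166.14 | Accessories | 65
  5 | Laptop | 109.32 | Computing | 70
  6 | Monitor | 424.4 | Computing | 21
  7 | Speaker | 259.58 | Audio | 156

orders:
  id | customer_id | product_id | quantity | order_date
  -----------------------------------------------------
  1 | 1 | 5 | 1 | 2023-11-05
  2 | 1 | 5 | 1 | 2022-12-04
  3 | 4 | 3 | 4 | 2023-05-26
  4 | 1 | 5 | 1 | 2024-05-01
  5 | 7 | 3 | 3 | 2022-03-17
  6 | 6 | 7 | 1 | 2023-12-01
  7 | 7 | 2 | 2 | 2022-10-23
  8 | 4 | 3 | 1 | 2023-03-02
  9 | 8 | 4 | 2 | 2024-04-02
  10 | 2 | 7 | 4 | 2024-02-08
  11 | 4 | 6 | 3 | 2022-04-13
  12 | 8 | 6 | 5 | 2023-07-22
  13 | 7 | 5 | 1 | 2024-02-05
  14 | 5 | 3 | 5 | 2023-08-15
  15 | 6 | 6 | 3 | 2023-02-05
SELECT name, stock FROM products WHERE stock >= (SELECT MAX(stock) FROM products)

Execution result:
name | stock
Speaker | 156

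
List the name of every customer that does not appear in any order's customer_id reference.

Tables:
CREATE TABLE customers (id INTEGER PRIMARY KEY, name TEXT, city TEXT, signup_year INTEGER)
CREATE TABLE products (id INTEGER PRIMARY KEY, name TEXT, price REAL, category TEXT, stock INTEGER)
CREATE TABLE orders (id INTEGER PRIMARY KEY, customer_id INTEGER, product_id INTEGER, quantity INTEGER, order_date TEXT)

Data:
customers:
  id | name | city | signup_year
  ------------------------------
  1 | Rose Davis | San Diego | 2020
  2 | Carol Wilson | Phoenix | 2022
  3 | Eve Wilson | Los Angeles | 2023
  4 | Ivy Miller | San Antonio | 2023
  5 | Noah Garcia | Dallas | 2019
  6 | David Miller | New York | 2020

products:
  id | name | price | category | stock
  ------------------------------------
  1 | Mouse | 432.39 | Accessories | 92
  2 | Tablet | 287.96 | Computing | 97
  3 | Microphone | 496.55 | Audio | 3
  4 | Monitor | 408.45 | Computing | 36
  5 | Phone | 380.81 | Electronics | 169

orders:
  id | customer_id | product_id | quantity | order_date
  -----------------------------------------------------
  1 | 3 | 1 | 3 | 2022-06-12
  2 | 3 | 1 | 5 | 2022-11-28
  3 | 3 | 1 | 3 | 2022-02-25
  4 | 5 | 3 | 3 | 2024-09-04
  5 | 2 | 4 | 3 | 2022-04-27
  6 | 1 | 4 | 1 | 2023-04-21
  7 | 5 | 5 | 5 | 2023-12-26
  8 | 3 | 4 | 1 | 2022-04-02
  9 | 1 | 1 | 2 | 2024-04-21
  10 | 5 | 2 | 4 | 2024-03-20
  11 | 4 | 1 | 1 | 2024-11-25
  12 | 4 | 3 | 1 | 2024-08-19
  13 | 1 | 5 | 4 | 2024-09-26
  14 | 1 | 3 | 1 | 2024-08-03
SELECT p.name FROM customers p LEFT JOIN orders c ON c.customer_id = p.id WHERE c.id IS NULL

Execution result:
David Miller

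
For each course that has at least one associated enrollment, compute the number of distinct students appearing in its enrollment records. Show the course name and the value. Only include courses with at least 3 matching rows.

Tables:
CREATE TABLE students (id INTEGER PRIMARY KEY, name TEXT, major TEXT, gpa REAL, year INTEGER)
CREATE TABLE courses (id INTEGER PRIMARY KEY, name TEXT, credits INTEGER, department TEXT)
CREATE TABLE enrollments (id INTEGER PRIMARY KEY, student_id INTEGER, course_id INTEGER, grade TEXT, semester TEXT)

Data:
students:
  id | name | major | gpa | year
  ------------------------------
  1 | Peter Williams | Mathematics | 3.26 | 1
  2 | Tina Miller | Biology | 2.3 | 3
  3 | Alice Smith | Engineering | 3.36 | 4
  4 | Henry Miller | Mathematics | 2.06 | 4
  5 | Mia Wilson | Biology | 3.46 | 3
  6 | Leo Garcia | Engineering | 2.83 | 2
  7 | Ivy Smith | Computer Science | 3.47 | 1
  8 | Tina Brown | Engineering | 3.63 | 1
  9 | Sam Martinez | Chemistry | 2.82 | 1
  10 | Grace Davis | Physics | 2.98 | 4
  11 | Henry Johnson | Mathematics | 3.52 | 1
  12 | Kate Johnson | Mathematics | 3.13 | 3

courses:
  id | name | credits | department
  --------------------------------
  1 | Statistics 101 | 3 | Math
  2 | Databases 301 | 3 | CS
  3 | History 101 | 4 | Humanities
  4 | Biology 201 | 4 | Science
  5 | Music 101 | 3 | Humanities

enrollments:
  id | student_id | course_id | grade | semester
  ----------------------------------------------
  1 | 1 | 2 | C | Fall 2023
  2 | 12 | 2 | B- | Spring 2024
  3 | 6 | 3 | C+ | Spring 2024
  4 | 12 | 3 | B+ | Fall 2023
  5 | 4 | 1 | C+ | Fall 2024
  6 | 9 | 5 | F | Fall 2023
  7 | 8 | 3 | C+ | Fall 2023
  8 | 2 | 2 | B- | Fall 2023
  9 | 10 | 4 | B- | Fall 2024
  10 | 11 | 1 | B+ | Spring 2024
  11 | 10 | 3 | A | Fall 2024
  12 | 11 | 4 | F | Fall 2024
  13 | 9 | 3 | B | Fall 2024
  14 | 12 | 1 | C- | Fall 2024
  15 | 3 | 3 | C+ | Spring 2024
SELECT p.name, COUNT(DISTINCT c.student_id) AS distinct_student_count FROM enrollments c JOIN courses p ON c.course_id = p.id GROUP BY p.id, p.name HAVING COUNT(*) >= 3

Execution result:
name | distinct_student_count
Statistics 101 | 3
Databases 301 | 3
History 101 | 6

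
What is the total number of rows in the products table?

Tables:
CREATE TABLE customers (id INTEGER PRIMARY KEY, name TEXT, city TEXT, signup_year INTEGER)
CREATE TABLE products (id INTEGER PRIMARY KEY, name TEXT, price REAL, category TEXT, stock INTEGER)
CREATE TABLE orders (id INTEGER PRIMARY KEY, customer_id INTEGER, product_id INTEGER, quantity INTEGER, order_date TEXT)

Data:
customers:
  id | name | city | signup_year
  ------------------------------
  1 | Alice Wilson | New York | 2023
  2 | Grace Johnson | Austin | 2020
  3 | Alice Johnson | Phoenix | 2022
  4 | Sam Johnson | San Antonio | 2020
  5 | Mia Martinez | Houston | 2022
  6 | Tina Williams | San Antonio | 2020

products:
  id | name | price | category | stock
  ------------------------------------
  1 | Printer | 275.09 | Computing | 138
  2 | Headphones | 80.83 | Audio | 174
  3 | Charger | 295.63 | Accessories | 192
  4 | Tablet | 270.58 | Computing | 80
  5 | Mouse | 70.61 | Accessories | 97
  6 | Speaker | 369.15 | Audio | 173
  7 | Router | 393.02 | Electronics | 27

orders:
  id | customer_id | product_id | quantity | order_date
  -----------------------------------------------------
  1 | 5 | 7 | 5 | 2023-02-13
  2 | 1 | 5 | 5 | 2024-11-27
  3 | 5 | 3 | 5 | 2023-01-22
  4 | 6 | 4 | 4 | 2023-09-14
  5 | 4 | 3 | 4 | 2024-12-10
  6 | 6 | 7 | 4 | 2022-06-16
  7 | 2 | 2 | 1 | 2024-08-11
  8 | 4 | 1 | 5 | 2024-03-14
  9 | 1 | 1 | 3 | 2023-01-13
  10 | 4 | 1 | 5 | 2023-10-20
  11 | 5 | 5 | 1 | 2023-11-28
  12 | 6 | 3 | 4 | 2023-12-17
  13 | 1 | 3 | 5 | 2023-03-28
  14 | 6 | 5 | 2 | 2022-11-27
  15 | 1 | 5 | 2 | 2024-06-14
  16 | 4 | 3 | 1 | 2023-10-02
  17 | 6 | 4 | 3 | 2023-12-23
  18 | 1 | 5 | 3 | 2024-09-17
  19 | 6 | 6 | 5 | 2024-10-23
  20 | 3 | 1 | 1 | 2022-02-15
SELECT COUNT(*) FROM products

Execution result:
7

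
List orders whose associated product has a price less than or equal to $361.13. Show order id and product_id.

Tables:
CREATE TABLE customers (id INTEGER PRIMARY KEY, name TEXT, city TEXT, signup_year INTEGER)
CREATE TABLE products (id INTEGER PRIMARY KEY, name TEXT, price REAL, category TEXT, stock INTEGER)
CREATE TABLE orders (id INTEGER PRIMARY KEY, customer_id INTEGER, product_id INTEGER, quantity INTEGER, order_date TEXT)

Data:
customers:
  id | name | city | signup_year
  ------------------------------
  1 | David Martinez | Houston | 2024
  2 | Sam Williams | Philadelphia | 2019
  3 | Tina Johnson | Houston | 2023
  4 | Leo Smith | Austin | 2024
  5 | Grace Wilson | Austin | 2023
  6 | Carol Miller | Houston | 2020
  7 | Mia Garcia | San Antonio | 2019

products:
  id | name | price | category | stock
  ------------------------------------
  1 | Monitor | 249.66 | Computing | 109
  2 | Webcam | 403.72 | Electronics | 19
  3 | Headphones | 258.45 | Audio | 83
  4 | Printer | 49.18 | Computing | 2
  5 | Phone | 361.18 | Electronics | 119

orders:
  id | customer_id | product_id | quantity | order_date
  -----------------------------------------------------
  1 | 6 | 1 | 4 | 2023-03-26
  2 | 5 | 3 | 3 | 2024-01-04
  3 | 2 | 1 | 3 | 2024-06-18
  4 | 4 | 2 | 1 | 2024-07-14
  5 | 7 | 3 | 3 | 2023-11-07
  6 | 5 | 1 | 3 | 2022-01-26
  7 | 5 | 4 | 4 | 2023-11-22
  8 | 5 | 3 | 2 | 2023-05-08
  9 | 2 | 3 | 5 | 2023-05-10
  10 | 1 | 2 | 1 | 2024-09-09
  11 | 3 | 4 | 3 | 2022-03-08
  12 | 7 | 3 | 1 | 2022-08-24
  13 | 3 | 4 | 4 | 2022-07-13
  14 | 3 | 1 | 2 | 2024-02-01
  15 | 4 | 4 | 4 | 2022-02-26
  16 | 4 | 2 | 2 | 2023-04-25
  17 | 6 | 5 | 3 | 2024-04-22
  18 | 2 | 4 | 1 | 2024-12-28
SELECT id, product_id FROM orders WHERE product_id IN (SELECT id FROM products WHERE price <= 361.13)

Execution result:
id | product_id
1 | 1
2 | 3
3 | 1
5 | 3
6 | 1
7 | 4
8 | 3
9 | 3
11 | 4
12 | 3
13 | 4
14 | 1
15 | 4
18 | 4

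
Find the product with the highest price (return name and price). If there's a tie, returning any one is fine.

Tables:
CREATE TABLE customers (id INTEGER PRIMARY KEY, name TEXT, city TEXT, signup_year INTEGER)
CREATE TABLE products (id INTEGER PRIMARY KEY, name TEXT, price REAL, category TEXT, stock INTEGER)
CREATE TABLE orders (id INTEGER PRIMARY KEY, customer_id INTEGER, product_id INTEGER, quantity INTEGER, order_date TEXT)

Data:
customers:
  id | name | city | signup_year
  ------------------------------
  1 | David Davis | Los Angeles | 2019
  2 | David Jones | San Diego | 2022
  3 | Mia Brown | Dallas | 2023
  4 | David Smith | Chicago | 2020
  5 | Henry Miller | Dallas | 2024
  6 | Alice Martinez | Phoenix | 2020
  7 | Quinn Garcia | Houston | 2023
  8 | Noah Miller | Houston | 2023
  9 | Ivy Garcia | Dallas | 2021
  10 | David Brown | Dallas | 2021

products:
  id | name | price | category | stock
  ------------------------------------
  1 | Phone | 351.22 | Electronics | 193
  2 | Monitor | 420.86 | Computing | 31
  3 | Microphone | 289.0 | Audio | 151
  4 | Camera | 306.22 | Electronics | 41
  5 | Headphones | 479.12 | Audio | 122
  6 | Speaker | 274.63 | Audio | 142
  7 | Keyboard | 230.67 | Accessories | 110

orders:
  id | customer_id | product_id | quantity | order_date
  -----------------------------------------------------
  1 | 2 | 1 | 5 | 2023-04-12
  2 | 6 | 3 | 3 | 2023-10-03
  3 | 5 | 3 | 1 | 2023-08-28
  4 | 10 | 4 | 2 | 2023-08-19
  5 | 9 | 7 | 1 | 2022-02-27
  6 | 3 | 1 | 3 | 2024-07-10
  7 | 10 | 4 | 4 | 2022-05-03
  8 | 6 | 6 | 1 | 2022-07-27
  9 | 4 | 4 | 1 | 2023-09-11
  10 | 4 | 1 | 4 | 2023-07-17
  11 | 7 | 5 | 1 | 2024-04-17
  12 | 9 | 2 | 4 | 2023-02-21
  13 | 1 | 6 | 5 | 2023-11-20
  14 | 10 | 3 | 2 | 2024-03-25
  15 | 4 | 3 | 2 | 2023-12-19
SELECT name, price FROM products ORDER BY price DESC LIMIT 1

Execution result:
name | price
Headphones | 479.12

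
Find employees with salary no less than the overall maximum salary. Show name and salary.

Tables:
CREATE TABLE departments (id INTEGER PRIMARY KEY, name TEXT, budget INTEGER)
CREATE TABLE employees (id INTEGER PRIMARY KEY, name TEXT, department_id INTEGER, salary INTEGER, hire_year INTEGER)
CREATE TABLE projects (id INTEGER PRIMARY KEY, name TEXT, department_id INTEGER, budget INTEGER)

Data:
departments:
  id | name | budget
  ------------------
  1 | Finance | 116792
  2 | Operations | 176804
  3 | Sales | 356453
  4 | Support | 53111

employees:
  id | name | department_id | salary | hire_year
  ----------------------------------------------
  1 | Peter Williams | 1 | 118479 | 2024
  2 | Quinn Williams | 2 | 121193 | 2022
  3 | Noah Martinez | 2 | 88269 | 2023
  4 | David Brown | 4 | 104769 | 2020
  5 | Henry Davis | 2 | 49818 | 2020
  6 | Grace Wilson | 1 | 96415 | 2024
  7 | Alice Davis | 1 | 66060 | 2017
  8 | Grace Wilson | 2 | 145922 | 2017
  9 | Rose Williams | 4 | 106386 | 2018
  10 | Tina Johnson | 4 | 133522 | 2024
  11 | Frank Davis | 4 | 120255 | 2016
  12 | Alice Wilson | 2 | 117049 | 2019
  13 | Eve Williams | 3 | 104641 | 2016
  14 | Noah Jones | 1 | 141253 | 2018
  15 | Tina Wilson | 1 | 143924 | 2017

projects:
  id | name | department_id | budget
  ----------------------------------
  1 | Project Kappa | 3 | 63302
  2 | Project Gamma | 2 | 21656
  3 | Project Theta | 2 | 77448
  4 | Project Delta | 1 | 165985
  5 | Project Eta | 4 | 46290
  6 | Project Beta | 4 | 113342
SELECT name, salary FROM employees WHERE salary >= (SELECT MAX(salary) FROM employees)

Execution result:
name | salary
Grace Wilson | 145922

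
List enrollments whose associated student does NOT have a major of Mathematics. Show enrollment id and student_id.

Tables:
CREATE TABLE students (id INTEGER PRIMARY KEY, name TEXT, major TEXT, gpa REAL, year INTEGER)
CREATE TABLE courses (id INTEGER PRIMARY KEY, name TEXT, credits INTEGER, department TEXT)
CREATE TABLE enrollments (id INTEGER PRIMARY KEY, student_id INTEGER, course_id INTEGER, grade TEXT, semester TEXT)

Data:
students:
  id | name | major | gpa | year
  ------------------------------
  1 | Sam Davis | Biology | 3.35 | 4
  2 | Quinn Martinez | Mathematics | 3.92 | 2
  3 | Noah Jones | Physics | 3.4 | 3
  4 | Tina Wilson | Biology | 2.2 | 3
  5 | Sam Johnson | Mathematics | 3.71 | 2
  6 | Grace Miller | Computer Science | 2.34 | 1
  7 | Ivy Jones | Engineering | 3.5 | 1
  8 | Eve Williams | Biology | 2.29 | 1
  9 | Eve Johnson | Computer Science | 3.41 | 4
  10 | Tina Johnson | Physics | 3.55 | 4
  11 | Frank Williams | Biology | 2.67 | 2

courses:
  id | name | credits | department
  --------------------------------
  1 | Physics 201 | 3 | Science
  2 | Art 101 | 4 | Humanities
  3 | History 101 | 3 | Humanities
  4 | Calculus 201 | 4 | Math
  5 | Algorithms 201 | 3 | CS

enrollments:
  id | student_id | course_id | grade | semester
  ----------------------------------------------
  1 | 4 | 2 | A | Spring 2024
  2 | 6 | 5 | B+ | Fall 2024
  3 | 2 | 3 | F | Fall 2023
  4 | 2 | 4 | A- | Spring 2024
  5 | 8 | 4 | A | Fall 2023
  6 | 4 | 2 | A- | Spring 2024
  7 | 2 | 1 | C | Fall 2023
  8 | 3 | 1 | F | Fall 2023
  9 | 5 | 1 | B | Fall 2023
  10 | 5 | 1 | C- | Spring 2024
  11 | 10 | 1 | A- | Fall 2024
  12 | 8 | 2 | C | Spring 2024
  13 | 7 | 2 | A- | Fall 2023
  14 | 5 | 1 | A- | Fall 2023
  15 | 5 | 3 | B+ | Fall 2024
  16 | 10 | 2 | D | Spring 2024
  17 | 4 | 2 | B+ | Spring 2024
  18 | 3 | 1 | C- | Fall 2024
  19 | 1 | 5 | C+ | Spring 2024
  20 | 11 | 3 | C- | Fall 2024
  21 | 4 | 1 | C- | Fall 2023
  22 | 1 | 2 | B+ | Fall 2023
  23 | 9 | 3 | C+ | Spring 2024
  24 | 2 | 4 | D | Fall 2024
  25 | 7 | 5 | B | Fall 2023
SELECT id, student_id FROM enrollments WHERE student_id NOT IN (SELECT id FROM students WHERE major = 'Mathematics')

Execution result:
id | student_id
1 | 4
2 | 6
5 | 8
6 | 4
8 | 3
11 | 10
12 | 8
13 | 7
16 | 10
17 | 4
18 | 3
19 | 1
20 | 11
21 | 4
22 | 1
23 | 9
25 | 7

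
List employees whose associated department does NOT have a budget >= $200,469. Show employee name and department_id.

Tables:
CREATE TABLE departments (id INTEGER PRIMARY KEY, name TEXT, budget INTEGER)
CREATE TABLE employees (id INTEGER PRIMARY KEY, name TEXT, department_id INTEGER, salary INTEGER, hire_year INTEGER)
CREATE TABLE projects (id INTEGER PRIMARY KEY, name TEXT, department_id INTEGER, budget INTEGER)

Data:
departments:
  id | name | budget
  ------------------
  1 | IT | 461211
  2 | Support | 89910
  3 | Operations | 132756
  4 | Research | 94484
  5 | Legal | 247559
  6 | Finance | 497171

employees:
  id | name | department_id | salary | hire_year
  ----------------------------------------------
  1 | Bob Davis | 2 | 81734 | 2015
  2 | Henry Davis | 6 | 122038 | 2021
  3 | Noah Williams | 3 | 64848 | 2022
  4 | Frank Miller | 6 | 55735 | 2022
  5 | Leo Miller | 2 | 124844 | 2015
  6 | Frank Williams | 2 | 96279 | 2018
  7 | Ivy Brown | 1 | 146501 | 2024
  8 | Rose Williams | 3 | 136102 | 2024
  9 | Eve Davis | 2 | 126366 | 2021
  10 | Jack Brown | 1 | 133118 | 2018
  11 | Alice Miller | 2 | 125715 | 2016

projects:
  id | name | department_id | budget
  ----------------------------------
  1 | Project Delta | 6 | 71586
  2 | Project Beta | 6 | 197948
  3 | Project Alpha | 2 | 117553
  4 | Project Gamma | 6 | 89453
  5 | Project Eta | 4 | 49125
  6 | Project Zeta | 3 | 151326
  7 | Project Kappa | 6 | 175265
SELECT name, department_id FROM employees WHERE department_id NOT IN (SELECT id FROM departments WHERE budget >= 200469)

Execution result:
name | department_id
Bob Davis | 2
Noah Williams | 3
Leo Miller | 2
Frank Williams | 2
Rose Williams | 3
Eve Davis | 2
Alice Miller | 2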